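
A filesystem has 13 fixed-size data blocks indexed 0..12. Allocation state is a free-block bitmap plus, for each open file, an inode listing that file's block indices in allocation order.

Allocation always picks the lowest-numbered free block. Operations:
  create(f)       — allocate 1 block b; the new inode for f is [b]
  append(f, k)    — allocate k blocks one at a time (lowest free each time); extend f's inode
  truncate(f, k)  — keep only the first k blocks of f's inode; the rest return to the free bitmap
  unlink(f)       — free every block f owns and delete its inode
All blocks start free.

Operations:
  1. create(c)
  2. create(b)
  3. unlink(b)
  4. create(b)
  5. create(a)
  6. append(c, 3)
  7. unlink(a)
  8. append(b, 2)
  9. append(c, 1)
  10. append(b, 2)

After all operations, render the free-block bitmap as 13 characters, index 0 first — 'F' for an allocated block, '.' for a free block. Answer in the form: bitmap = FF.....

  1. create(c)  ⇒  F............  {c→[0]}
  2. create(b)  ⇒  FF...........  {b→[1]; c→[0]}
  3. unlink(b)  ⇒  F............  {c→[0]}
  4. create(b)  ⇒  FF...........  {b→[1]; c→[0]}
  5. create(a)  ⇒  FFF..........  {a→[2]; b→[1]; c→[0]}
  6. append(c, 3)  ⇒  FFFFFF.......  {a→[2]; b→[1]; c→[0, 3, 4, 5]}
  7. unlink(a)  ⇒  FF.FFF.......  {b→[1]; c→[0, 3, 4, 5]}
  8. append(b, 2)  ⇒  FFFFFFF......  {b→[1, 2, 6]; c→[0, 3, 4, 5]}
  9. append(c, 1)  ⇒  FFFFFFFF.....  {b→[1, 2, 6]; c→[0, 3, 4, 5, 7]}
  10. append(b, 2)  ⇒  FFFFFFFFFF...  {b→[1, 2, 6, 8, 9]; c→[0, 3, 4, 5, 7]}

bitmap = FFFFFFFFFF...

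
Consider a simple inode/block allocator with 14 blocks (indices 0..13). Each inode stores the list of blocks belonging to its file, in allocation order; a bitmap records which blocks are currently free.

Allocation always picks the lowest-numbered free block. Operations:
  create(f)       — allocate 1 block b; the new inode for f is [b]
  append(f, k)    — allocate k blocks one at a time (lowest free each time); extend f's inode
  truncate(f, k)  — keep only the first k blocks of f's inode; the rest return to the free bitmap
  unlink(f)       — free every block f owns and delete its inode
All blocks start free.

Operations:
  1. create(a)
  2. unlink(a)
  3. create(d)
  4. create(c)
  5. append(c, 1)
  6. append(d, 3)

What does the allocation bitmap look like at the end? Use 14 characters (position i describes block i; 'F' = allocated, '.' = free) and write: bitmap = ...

bitmap = FFFFFF........

after create(a) → a:[0]  free=[F.............]
after unlink(a) →   free=[..............]
after create(d) → d:[0]  free=[F.............]
after create(c) → c:[1], d:[0]  free=[FF............]
after append(c, 1) → c:[1, 2], d:[0]  free=[FFF...........]
after append(d, 3) → c:[1, 2], d:[0, 3, 4, 5]  free=[FFFFFF........]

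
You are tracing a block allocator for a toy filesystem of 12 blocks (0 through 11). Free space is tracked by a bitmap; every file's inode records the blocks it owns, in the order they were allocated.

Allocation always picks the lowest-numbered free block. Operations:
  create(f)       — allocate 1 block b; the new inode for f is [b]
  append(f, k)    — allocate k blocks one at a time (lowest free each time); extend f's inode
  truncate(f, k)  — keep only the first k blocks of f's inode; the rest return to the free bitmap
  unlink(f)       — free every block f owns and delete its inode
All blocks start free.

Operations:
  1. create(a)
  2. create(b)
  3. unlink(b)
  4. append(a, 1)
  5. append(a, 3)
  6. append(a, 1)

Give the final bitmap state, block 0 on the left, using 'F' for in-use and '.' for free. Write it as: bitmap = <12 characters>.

  1. create(a)  ⇒  F...........  {a→[0]}
  2. create(b)  ⇒  FF..........  {a→[0]; b→[1]}
  3. unlink(b)  ⇒  F...........  {a→[0]}
  4. append(a, 1)  ⇒  FF..........  {a→[0, 1]}
  5. append(a, 3)  ⇒  FFFFF.......  {a→[0, 1, 2, 3, 4]}
  6. append(a, 1)  ⇒  FFFFFF......  {a→[0, 1, 2, 3, 4, 5]}

bitmap = FFFFFF......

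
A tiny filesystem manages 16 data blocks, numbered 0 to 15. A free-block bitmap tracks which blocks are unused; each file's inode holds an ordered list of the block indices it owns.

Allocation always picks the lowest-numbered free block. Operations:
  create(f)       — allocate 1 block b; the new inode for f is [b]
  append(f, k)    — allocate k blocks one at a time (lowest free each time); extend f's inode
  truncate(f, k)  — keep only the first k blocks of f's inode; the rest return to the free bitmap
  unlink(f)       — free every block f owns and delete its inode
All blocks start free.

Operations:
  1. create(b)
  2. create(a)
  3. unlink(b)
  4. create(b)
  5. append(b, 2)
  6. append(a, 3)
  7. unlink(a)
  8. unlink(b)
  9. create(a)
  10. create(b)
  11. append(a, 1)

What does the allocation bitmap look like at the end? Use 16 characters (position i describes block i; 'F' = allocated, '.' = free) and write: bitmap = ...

after create(b) → b:[0]  free=[F...............]
after create(a) → a:[1], b:[0]  free=[FF..............]
after unlink(b) → a:[1]  free=[.F..............]
after create(b) → a:[1], b:[0]  free=[FF..............]
after append(b, 2) → a:[1], b:[0, 2, 3]  free=[FFFF............]
after append(a, 3) → a:[1, 4, 5, 6], b:[0, 2, 3]  free=[FFFFFFF.........]
after unlink(a) → b:[0, 2, 3]  free=[F.FF............]
after unlink(b) →   free=[................]
after create(a) → a:[0]  free=[F...............]
after create(b) → a:[0], b:[1]  free=[FF..............]
after append(a, 1) → a:[0, 2], b:[1]  free=[FFF.............]

bitmap = FFF.............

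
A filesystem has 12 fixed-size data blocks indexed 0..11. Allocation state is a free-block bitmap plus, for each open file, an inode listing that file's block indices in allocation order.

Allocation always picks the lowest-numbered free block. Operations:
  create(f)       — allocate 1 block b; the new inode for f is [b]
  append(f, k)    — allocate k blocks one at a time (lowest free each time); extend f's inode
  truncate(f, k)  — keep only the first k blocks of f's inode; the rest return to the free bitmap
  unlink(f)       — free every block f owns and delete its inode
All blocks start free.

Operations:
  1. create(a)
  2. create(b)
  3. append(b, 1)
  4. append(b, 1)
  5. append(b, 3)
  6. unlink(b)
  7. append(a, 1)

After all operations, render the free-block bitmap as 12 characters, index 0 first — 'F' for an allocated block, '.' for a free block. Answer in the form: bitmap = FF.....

[1] create(a) — a=0 (map F...........)
[2] create(b) — a=0 b=1 (map FF..........)
[3] append(b, 1) — a=0 b=1,2 (map FFF.........)
[4] append(b, 1) — a=0 b=1,2,3 (map FFFF........)
[5] append(b, 3) — a=0 b=1,2,3,4,5,6 (map FFFFFFF.....)
[6] unlink(b) — a=0 (map F...........)
[7] append(a, 1) — a=0,1 (map FF..........)

bitmap = FF..........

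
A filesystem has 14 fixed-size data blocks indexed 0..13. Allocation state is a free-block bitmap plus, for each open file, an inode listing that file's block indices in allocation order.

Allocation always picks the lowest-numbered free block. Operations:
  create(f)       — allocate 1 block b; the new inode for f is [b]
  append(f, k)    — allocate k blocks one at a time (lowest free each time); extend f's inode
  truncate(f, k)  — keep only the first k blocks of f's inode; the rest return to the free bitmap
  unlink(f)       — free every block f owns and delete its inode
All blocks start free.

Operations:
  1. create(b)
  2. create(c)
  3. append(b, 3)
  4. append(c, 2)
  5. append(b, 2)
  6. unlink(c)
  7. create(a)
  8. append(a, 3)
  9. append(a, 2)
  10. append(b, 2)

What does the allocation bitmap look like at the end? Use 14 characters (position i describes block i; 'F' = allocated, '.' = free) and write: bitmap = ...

  1. create(b)  ⇒  F.............  {b→[0]}
  2. create(c)  ⇒  FF............  {b→[0]; c→[1]}
  3. append(b, 3)  ⇒  FFFFF.........  {b→[0, 2, 3, 4]; c→[1]}
  4. append(c, 2)  ⇒  FFFFFFF.......  {b→[0, 2, 3, 4]; c→[1, 5, 6]}
  5. append(b, 2)  ⇒  FFFFFFFFF.....  {b→[0, 2, 3, 4, 7, 8]; c→[1, 5, 6]}
  6. unlink(c)  ⇒  F.FFF..FF.....  {b→[0, 2, 3, 4, 7, 8]}
  7. create(a)  ⇒  FFFFF..FF.....  {a→[1]; b→[0, 2, 3, 4, 7, 8]}
  8. append(a, 3)  ⇒  FFFFFFFFFF....  {a→[1, 5, 6, 9]; b→[0, 2, 3, 4, 7, 8]}
  9. append(a, 2)  ⇒  FFFFFFFFFFFF..  {a→[1, 5, 6, 9, 10, 11]; b→[0, 2, 3, 4, 7, 8]}
  10. append(b, 2)  ⇒  FFFFFFFFFFFFFF  {a→[1, 5, 6, 9, 10, 11]; b→[0, 2, 3, 4, 7, 8, 12, 13]}

bitmap = FFFFFFFFFFFFFF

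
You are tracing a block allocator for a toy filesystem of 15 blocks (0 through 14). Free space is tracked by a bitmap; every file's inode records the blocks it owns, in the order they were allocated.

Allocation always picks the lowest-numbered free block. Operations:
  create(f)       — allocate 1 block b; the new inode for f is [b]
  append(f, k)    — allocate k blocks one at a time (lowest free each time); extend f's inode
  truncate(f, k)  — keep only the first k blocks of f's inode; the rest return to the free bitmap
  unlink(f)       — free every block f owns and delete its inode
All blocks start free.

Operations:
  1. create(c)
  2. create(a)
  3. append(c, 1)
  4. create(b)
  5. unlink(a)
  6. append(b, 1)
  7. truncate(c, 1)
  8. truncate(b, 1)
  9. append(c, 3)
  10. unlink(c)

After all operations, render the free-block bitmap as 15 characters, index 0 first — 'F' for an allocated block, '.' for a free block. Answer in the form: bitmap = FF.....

bitmap = ...F...........

create(c): bitmap=F.............. | c=[0]
create(a): bitmap=FF............. | a=[1] c=[0]
append(c, 1): bitmap=FFF............ | a=[1] c=[0, 2]
create(b): bitmap=FFFF........... | a=[1] b=[3] c=[0, 2]
unlink(a): bitmap=F.FF........... | b=[3] c=[0, 2]
append(b, 1): bitmap=FFFF........... | b=[3, 1] c=[0, 2]
truncate(c, 1): bitmap=FF.F........... | b=[3, 1] c=[0]
truncate(b, 1): bitmap=F..F........... | b=[3] c=[0]
append(c, 3): bitmap=FFFFF.......... | b=[3] c=[0, 1, 2, 4]
unlink(c): bitmap=...F........... | b=[3]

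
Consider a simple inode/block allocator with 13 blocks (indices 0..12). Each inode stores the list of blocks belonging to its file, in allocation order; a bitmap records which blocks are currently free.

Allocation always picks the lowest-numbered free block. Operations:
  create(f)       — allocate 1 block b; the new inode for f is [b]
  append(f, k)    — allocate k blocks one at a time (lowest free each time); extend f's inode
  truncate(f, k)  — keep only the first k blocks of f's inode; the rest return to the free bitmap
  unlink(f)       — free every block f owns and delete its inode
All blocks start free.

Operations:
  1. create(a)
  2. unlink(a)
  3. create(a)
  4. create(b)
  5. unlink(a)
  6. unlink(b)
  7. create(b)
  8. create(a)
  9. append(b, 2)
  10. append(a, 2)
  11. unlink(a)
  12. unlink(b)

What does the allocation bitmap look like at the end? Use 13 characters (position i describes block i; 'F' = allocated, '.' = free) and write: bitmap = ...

  1. create(a)  ⇒  F............  {a→[0]}
  2. unlink(a)  ⇒  .............  {}
  3. create(a)  ⇒  F............  {a→[0]}
  4. create(b)  ⇒  FF...........  {a→[0]; b→[1]}
  5. unlink(a)  ⇒  .F...........  {b→[1]}
  6. unlink(b)  ⇒  .............  {}
  7. create(b)  ⇒  F............  {b→[0]}
  8. create(a)  ⇒  FF...........  {a→[1]; b→[0]}
  9. append(b, 2)  ⇒  FFFF.........  {a→[1]; b→[0, 2, 3]}
  10. append(a, 2)  ⇒  FFFFFF.......  {a→[1, 4, 5]; b→[0, 2, 3]}
  11. unlink(a)  ⇒  F.FF.........  {b→[0, 2, 3]}
  12. unlink(b)  ⇒  .............  {}

bitmap = .............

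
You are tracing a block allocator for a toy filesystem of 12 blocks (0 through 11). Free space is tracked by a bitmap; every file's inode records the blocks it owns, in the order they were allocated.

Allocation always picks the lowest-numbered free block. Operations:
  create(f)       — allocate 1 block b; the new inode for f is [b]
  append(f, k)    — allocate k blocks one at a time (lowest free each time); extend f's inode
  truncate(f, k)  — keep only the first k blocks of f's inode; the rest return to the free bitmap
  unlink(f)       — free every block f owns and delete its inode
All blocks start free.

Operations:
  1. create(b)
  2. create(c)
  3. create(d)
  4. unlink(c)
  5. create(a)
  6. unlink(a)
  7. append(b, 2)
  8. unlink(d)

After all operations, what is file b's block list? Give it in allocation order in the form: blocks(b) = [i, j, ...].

  1. create(b)  ⇒  F...........  {b→[0]}
  2. create(c)  ⇒  FF..........  {b→[0]; c→[1]}
  3. create(d)  ⇒  FFF.........  {b→[0]; c→[1]; d→[2]}
  4. unlink(c)  ⇒  F.F.........  {b→[0]; d→[2]}
  5. create(a)  ⇒  FFF.........  {a→[1]; b→[0]; d→[2]}
  6. unlink(a)  ⇒  F.F.........  {b→[0]; d→[2]}
  7. append(b, 2)  ⇒  FFFF........  {b→[0, 1, 3]; d→[2]}
  8. unlink(d)  ⇒  FF.F........  {b→[0, 1, 3]}

blocks(b) = [0, 1, 3]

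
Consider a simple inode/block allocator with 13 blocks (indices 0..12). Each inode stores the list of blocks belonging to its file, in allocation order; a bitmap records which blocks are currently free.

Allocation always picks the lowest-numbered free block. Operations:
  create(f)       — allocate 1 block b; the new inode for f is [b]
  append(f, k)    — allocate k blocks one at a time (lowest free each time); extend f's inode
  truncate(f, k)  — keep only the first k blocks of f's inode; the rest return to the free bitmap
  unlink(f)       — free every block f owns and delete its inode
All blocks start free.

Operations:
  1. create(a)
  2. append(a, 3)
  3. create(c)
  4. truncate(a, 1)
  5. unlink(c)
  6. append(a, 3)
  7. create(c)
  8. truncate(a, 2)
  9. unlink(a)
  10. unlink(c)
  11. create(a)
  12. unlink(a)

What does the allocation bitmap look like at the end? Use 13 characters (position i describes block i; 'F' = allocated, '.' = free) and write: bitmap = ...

bitmap = .............

create(a): bitmap=F............ | a=[0]
append(a, 3): bitmap=FFFF......... | a=[0, 1, 2, 3]
create(c): bitmap=FFFFF........ | a=[0, 1, 2, 3] c=[4]
truncate(a, 1): bitmap=F...F........ | a=[0] c=[4]
unlink(c): bitmap=F............ | a=[0]
append(a, 3): bitmap=FFFF......... | a=[0, 1, 2, 3]
create(c): bitmap=FFFFF........ | a=[0, 1, 2, 3] c=[4]
truncate(a, 2): bitmap=FF..F........ | a=[0, 1] c=[4]
unlink(a): bitmap=....F........ | c=[4]
unlink(c): bitmap=............. | 
create(a): bitmap=F............ | a=[0]
unlink(a): bitmap=............. | 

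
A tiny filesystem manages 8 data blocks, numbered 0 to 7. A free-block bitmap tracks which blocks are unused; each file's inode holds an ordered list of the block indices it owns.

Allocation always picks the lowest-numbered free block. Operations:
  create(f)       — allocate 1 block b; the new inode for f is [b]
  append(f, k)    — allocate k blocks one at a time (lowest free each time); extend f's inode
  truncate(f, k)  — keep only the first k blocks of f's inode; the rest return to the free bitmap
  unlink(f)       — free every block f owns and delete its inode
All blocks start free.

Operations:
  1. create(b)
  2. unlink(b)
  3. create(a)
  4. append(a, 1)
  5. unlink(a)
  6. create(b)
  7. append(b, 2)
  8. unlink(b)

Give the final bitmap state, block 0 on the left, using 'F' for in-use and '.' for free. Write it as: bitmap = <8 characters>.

bitmap = ........

create(b): bitmap=F....... | b=[0]
unlink(b): bitmap=........ | 
create(a): bitmap=F....... | a=[0]
append(a, 1): bitmap=FF...... | a=[0, 1]
unlink(a): bitmap=........ | 
create(b): bitmap=F....... | b=[0]
append(b, 2): bitmap=FFF..... | b=[0, 1, 2]
unlink(b): bitmap=........ | 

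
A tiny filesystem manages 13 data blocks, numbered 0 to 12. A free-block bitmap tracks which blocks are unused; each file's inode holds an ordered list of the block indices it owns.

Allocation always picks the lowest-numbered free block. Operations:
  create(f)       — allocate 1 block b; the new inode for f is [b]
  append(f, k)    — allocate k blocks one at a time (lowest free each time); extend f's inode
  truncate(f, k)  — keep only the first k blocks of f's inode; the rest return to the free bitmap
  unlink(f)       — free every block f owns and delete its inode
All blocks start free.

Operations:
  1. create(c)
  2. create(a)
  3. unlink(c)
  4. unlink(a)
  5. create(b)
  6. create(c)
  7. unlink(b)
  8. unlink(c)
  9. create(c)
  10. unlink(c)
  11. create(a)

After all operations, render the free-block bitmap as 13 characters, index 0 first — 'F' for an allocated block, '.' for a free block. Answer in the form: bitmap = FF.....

after create(c) → c:[0]  free=[F............]
after create(a) → a:[1], c:[0]  free=[FF...........]
after unlink(c) → a:[1]  free=[.F...........]
after unlink(a) →   free=[.............]
after create(b) → b:[0]  free=[F............]
after create(c) → b:[0], c:[1]  free=[FF...........]
after unlink(b) → c:[1]  free=[.F...........]
after unlink(c) →   free=[.............]
after create(c) → c:[0]  free=[F............]
after unlink(c) →   free=[.............]
after create(a) → a:[0]  free=[F............]

bitmap = F............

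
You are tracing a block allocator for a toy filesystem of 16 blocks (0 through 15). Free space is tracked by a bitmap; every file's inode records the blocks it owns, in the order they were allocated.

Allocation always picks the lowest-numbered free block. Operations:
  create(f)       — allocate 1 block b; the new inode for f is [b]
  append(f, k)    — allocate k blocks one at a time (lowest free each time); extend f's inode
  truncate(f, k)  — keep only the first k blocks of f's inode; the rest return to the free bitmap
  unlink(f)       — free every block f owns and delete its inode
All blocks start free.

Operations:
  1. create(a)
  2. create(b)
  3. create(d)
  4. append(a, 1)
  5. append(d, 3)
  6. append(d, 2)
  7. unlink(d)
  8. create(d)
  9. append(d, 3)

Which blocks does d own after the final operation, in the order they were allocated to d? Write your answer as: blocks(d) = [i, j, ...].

blocks(d) = [2, 4, 5, 6]

after create(a) → a:[0]  free=[F...............]
after create(b) → a:[0], b:[1]  free=[FF..............]
after create(d) → a:[0], b:[1], d:[2]  free=[FFF.............]
after append(a, 1) → a:[0, 3], b:[1], d:[2]  free=[FFFF............]
after append(d, 3) → a:[0, 3], b:[1], d:[2, 4, 5, 6]  free=[FFFFFFF.........]
after append(d, 2) → a:[0, 3], b:[1], d:[2, 4, 5, 6, 7, 8]  free=[FFFFFFFFF.......]
after unlink(d) → a:[0, 3], b:[1]  free=[FF.F............]
after create(d) → a:[0, 3], b:[1], d:[2]  free=[FFFF............]
after append(d, 3) → a:[0, 3], b:[1], d:[2, 4, 5, 6]  free=[FFFFFFF.........]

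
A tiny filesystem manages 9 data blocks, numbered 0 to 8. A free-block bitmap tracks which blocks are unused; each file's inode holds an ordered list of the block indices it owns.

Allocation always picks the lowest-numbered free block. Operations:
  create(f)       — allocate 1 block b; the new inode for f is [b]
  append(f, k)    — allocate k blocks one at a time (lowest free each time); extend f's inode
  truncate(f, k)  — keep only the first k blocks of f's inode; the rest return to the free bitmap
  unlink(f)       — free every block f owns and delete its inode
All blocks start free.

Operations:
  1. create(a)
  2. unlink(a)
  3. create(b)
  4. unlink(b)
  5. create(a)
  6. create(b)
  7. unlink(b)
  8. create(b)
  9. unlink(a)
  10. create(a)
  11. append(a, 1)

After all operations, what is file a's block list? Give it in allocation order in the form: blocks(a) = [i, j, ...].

blocks(a) = [0, 2]

[1] create(a) — a=0 (map F........)
[2] unlink(a) —  (map .........)
[3] create(b) — b=0 (map F........)
[4] unlink(b) —  (map .........)
[5] create(a) — a=0 (map F........)
[6] create(b) — a=0 b=1 (map FF.......)
[7] unlink(b) — a=0 (map F........)
[8] create(b) — a=0 b=1 (map FF.......)
[9] unlink(a) — b=1 (map .F.......)
[10] create(a) — a=0 b=1 (map FF.......)
[11] append(a, 1) — a=0,2 b=1 (map FFF......)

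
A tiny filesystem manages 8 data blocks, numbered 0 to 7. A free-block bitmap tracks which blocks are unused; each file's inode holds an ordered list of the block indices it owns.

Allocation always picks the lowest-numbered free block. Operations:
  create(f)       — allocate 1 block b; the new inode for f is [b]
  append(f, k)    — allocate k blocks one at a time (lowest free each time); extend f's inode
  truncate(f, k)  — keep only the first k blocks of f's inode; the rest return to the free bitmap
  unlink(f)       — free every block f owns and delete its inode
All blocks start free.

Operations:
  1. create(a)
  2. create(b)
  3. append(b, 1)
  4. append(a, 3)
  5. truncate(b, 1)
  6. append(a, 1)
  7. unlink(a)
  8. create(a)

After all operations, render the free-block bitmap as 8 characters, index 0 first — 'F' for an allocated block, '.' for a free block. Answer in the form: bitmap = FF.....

bitmap = FF......

[1] create(a) — a=0 (map F.......)
[2] create(b) — a=0 b=1 (map FF......)
[3] append(b, 1) — a=0 b=1,2 (map FFF.....)
[4] append(a, 3) — a=0,3,4,5 b=1,2 (map FFFFFF..)
[5] truncate(b, 1) — a=0,3,4,5 b=1 (map FF.FFF..)
[6] append(a, 1) — a=0,3,4,5,2 b=1 (map FFFFFF..)
[7] unlink(a) — b=1 (map .F......)
[8] create(a) — a=0 b=1 (map FF......)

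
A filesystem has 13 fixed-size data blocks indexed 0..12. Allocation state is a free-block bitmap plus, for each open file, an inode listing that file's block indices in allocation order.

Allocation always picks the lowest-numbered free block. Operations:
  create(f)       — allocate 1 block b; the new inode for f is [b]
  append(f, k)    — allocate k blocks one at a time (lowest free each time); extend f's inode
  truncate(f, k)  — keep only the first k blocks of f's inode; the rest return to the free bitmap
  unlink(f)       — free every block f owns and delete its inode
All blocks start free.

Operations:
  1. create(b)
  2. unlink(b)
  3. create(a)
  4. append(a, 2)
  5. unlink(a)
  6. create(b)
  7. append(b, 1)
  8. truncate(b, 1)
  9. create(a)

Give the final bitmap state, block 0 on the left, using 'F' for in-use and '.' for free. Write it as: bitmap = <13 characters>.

  1. create(b)  ⇒  F............  {b→[0]}
  2. unlink(b)  ⇒  .............  {}
  3. create(a)  ⇒  F............  {a→[0]}
  4. append(a, 2)  ⇒  FFF..........  {a→[0, 1, 2]}
  5. unlink(a)  ⇒  .............  {}
  6. create(b)  ⇒  F............  {b→[0]}
  7. append(b, 1)  ⇒  FF...........  {b→[0, 1]}
  8. truncate(b, 1)  ⇒  F............  {b→[0]}
  9. create(a)  ⇒  FF...........  {a→[1]; b→[0]}

bitmap = FF...........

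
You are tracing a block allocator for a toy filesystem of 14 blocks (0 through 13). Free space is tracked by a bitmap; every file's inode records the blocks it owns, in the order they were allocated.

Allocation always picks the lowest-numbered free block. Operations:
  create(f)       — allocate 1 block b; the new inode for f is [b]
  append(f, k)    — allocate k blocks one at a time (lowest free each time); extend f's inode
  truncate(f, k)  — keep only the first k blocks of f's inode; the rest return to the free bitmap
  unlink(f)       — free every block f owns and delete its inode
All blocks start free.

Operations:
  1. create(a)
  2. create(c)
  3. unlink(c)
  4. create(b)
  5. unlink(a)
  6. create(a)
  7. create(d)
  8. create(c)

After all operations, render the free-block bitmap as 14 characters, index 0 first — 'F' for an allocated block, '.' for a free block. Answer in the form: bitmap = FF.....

bitmap = FFFF..........

  1. create(a)  ⇒  F.............  {a→[0]}
  2. create(c)  ⇒  FF............  {a→[0]; c→[1]}
  3. unlink(c)  ⇒  F.............  {a→[0]}
  4. create(b)  ⇒  FF............  {a→[0]; b→[1]}
  5. unlink(a)  ⇒  .F............  {b→[1]}
  6. create(a)  ⇒  FF............  {a→[0]; b→[1]}
  7. create(d)  ⇒  FFF...........  {a→[0]; b→[1]; d→[2]}
  8. create(c)  ⇒  FFFF..........  {a→[0]; b→[1]; c→[3]; d→[2]}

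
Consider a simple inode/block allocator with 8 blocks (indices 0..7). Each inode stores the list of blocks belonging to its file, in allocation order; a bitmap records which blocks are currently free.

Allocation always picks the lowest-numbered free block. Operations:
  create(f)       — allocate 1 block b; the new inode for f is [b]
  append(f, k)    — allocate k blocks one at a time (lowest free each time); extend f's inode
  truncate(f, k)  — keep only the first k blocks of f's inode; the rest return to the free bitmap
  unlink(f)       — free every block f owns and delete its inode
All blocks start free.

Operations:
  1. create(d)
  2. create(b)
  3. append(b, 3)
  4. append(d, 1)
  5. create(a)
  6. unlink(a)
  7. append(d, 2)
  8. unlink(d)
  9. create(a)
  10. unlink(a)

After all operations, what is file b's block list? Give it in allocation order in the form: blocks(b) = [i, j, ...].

blocks(b) = [1, 2, 3, 4]

after create(d) → d:[0]  free=[F.......]
after create(b) → b:[1], d:[0]  free=[FF......]
after append(b, 3) → b:[1, 2, 3, 4], d:[0]  free=[FFFFF...]
after append(d, 1) → b:[1, 2, 3, 4], d:[0, 5]  free=[FFFFFF..]
after create(a) → a:[6], b:[1, 2, 3, 4], d:[0, 5]  free=[FFFFFFF.]
after unlink(a) → b:[1, 2, 3, 4], d:[0, 5]  free=[FFFFFF..]
after append(d, 2) → b:[1, 2, 3, 4], d:[0, 5, 6, 7]  free=[FFFFFFFF]
after unlink(d) → b:[1, 2, 3, 4]  free=[.FFFF...]
after create(a) → a:[0], b:[1, 2, 3, 4]  free=[FFFFF...]
after unlink(a) → b:[1, 2, 3, 4]  free=[.FFFF...]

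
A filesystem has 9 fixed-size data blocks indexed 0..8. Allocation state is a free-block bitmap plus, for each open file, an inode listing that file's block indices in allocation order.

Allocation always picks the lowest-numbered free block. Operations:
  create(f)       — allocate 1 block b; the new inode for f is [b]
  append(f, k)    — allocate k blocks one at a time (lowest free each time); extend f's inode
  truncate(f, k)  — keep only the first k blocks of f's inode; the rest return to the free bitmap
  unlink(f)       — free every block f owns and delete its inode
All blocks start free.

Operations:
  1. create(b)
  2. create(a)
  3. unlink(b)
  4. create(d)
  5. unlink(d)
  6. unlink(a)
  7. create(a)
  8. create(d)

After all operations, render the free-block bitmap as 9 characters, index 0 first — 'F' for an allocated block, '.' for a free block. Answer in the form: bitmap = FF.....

  1. create(b)  ⇒  F........  {b→[0]}
  2. create(a)  ⇒  FF.......  {a→[1]; b→[0]}
  3. unlink(b)  ⇒  .F.......  {a→[1]}
  4. create(d)  ⇒  FF.......  {a→[1]; d→[0]}
  5. unlink(d)  ⇒  .F.......  {a→[1]}
  6. unlink(a)  ⇒  .........  {}
  7. create(a)  ⇒  F........  {a→[0]}
  8. create(d)  ⇒  FF.......  {a→[0]; d→[1]}

bitmap = FF.......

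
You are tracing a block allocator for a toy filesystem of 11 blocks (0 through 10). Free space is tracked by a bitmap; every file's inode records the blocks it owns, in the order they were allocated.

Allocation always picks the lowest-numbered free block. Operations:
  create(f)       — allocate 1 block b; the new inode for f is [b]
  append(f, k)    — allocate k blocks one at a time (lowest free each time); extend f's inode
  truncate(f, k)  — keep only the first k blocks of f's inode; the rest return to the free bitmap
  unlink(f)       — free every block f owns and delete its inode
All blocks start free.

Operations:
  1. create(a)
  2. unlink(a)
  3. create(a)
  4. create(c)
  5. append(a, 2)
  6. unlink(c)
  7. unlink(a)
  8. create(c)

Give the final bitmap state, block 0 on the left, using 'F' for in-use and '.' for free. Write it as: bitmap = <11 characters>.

bitmap = F..........

after create(a) → a:[0]  free=[F..........]
after unlink(a) →   free=[...........]
after create(a) → a:[0]  free=[F..........]
after create(c) → a:[0], c:[1]  free=[FF.........]
after append(a, 2) → a:[0, 2, 3], c:[1]  free=[FFFF.......]
after unlink(c) → a:[0, 2, 3]  free=[F.FF.......]
after unlink(a) →   free=[...........]
after create(c) → c:[0]  free=[F..........]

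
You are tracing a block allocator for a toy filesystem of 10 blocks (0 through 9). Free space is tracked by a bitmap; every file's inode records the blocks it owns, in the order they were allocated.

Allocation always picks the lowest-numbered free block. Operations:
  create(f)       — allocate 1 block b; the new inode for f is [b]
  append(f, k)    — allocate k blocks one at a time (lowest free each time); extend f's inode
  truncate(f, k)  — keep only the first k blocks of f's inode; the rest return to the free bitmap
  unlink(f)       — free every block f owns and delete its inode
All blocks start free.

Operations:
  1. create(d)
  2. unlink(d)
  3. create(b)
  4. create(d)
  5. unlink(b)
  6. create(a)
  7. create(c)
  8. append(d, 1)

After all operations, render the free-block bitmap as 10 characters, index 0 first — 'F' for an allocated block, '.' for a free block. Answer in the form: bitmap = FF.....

bitmap = FFFF......

[1] create(d) — d=0 (map F.........)
[2] unlink(d) —  (map ..........)
[3] create(b) — b=0 (map F.........)
[4] create(d) — b=0 d=1 (map FF........)
[5] unlink(b) — d=1 (map .F........)
[6] create(a) — a=0 d=1 (map FF........)
[7] create(c) — a=0 c=2 d=1 (map FFF.......)
[8] append(d, 1) — a=0 c=2 d=1,3 (map FFFF......)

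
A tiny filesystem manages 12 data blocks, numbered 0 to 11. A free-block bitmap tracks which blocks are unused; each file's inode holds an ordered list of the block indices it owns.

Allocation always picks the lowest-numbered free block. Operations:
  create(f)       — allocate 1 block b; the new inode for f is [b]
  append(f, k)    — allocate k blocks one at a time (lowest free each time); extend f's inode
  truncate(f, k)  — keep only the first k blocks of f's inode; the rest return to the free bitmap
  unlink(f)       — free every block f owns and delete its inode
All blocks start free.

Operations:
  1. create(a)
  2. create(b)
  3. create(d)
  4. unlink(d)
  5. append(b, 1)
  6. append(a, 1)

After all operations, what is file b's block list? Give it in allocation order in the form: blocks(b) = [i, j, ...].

create(a): bitmap=F........... | a=[0]
create(b): bitmap=FF.......... | a=[0] b=[1]
create(d): bitmap=FFF......... | a=[0] b=[1] d=[2]
unlink(d): bitmap=FF.......... | a=[0] b=[1]
append(b, 1): bitmap=FFF......... | a=[0] b=[1, 2]
append(a, 1): bitmap=FFFF........ | a=[0, 3] b=[1, 2]

blocks(b) = [1, 2]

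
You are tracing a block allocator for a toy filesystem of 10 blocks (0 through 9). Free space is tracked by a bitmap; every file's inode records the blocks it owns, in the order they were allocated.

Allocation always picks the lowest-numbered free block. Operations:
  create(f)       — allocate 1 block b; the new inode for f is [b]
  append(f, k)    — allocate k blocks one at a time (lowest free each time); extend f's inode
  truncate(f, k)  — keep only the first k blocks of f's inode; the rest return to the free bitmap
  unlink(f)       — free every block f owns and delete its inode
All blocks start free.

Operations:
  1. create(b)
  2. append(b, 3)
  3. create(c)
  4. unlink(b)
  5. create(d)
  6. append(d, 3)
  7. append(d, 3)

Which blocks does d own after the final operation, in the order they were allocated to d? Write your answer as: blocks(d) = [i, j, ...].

blocks(d) = [0, 1, 2, 3, 5, 6, 7]

[1] create(b) — b=0 (map F.........)
[2] append(b, 3) — b=0,1,2,3 (map FFFF......)
[3] create(c) — b=0,1,2,3 c=4 (map FFFFF.....)
[4] unlink(b) — c=4 (map ....F.....)
[5] create(d) — c=4 d=0 (map F...F.....)
[6] append(d, 3) — c=4 d=0,1,2,3 (map FFFFF.....)
[7] append(d, 3) — c=4 d=0,1,2,3,5,6,7 (map FFFFFFFF..)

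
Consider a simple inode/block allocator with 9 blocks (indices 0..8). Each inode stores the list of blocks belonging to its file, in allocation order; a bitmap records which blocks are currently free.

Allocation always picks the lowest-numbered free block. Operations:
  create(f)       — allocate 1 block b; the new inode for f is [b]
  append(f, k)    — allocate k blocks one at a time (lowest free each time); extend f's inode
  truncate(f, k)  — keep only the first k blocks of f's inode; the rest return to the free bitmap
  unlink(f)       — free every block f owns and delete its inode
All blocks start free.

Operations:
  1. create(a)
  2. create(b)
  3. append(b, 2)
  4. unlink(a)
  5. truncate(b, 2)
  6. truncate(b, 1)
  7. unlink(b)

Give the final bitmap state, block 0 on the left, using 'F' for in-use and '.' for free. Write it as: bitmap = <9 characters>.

bitmap = .........

  1. create(a)  ⇒  F........  {a→[0]}
  2. create(b)  ⇒  FF.......  {a→[0]; b→[1]}
  3. append(b, 2)  ⇒  FFFF.....  {a→[0]; b→[1, 2, 3]}
  4. unlink(a)  ⇒  .FFF.....  {b→[1, 2, 3]}
  5. truncate(b, 2)  ⇒  .FF......  {b→[1, 2]}
  6. truncate(b, 1)  ⇒  .F.......  {b→[1]}
  7. unlink(b)  ⇒  .........  {}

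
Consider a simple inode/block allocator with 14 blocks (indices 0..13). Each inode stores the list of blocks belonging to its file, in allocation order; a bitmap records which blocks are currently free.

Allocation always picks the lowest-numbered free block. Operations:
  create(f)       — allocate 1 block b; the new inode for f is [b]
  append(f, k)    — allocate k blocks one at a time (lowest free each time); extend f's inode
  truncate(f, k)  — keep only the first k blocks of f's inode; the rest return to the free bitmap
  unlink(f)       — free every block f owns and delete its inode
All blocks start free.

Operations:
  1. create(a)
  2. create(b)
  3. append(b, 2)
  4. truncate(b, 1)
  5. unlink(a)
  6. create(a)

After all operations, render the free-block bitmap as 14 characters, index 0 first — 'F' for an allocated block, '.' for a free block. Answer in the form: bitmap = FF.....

bitmap = FF............

[1] create(a) — a=0 (map F.............)
[2] create(b) — a=0 b=1 (map FF............)
[3] append(b, 2) — a=0 b=1,2,3 (map FFFF..........)
[4] truncate(b, 1) — a=0 b=1 (map FF............)
[5] unlink(a) — b=1 (map .F............)
[6] create(a) — a=0 b=1 (map FF............)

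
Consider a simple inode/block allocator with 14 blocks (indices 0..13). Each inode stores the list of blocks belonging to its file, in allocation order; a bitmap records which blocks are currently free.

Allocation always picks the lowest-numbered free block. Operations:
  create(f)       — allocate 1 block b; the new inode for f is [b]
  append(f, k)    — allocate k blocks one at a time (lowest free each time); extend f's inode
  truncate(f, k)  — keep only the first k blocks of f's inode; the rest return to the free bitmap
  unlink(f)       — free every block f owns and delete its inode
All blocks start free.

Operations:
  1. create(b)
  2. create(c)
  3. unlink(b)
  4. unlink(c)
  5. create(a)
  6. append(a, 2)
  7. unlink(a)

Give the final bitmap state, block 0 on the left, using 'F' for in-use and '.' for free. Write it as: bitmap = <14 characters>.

create(b): bitmap=F............. | b=[0]
create(c): bitmap=FF............ | b=[0] c=[1]
unlink(b): bitmap=.F............ | c=[1]
unlink(c): bitmap=.............. | 
create(a): bitmap=F............. | a=[0]
append(a, 2): bitmap=FFF........... | a=[0, 1, 2]
unlink(a): bitmap=.............. | 

bitmap = ..............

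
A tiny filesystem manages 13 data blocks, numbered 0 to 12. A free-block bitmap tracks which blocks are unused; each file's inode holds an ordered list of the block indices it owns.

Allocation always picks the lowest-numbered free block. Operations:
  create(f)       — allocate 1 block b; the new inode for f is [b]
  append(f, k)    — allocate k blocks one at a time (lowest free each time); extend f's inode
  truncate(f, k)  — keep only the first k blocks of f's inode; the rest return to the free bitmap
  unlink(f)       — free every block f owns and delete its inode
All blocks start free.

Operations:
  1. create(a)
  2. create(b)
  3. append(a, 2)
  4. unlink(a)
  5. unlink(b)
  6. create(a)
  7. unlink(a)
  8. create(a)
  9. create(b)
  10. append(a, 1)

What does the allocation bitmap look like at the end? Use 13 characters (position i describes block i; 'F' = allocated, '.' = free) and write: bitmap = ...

bitmap = FFF..........

create(a): bitmap=F............ | a=[0]
create(b): bitmap=FF........... | a=[0] b=[1]
append(a, 2): bitmap=FFFF......... | a=[0, 2, 3] b=[1]
unlink(a): bitmap=.F........... | b=[1]
unlink(b): bitmap=............. | 
create(a): bitmap=F............ | a=[0]
unlink(a): bitmap=............. | 
create(a): bitmap=F............ | a=[0]
create(b): bitmap=FF........... | a=[0] b=[1]
append(a, 1): bitmap=FFF.......... | a=[0, 2] b=[1]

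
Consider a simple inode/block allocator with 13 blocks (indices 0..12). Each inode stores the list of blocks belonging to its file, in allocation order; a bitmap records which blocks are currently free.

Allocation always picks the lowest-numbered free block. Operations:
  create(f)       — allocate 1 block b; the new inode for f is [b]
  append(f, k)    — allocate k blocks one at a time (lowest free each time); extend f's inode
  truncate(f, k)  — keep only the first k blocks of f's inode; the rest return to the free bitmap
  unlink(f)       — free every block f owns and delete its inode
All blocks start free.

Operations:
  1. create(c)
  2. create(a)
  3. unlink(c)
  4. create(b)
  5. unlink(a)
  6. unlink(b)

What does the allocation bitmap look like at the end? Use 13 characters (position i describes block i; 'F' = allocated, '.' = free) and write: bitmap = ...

create(c): bitmap=F............ | c=[0]
create(a): bitmap=FF........... | a=[1] c=[0]
unlink(c): bitmap=.F........... | a=[1]
create(b): bitmap=FF........... | a=[1] b=[0]
unlink(a): bitmap=F............ | b=[0]
unlink(b): bitmap=............. | 

bitmap = .............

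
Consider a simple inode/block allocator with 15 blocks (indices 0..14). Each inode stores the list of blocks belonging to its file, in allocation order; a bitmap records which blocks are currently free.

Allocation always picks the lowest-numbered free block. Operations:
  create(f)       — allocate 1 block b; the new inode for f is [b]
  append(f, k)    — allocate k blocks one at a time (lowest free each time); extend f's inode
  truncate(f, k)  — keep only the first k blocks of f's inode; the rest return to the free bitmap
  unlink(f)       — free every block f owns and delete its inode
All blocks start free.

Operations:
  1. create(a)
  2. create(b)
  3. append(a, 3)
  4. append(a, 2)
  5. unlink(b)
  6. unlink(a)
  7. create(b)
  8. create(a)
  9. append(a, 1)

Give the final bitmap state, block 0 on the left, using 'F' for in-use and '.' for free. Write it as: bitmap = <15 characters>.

bitmap = FFF............

  1. create(a)  ⇒  F..............  {a→[0]}
  2. create(b)  ⇒  FF.............  {a→[0]; b→[1]}
  3. append(a, 3)  ⇒  FFFFF..........  {a→[0, 2, 3, 4]; b→[1]}
  4. append(a, 2)  ⇒  FFFFFFF........  {a→[0, 2, 3, 4, 5, 6]; b→[1]}
  5. unlink(b)  ⇒  F.FFFFF........  {a→[0, 2, 3, 4, 5, 6]}
  6. unlink(a)  ⇒  ...............  {}
  7. create(b)  ⇒  F..............  {b→[0]}
  8. create(a)  ⇒  FF.............  {a→[1]; b→[0]}
  9. append(a, 1)  ⇒  FFF............  {a→[1, 2]; b→[0]}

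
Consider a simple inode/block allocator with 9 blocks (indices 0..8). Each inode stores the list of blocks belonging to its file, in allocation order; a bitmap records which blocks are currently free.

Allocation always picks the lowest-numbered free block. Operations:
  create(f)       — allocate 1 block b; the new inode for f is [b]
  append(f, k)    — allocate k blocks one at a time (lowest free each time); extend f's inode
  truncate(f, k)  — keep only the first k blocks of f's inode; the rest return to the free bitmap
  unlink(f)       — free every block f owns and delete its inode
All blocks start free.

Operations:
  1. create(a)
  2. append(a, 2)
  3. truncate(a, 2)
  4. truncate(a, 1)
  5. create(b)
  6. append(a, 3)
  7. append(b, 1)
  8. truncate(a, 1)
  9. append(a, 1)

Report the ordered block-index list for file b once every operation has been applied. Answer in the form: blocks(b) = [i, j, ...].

blocks(b) = [1, 5]

after create(a) → a:[0]  free=[F........]
after append(a, 2) → a:[0, 1, 2]  free=[FFF......]
after truncate(a, 2) → a:[0, 1]  free=[FF.......]
after truncate(a, 1) → a:[0]  free=[F........]
after create(b) → a:[0], b:[1]  free=[FF.......]
after append(a, 3) → a:[0, 2, 3, 4], b:[1]  free=[FFFFF....]
after append(b, 1) → a:[0, 2, 3, 4], b:[1, 5]  free=[FFFFFF...]
after truncate(a, 1) → a:[0], b:[1, 5]  free=[FF...F...]
after append(a, 1) → a:[0, 2], b:[1, 5]  free=[FFF..F...]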